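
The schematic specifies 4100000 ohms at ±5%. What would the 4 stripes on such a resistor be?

yellow, brown, green, gold

4100000 Ω = 41 × 10^5.
4 → yellow
1 → brown
Multiplier 10^5 → green.
±5% tolerance → gold.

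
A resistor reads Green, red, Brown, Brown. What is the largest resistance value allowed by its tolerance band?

525.2 Ω

Green → 5 (first significant figure)
Red → 2 (second significant figure)
Brown → ×10 multiplier
Brown → ±1% tolerance
52 × 10 = 520 Ω
Largest = 520 × (1 + 1/100) = 525.2 Ω.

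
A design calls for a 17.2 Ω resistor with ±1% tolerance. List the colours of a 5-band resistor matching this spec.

brown, violet, red, gold, brown

17.2 Ω = 172 × 10^-1.
1 → brown
7 → violet
2 → red
Multiplier 10^-1 → gold.
±1% tolerance → brown.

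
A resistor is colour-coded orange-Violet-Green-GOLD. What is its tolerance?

The last band, gold, is the tolerance band.
Gold corresponds to ±5%.

±5%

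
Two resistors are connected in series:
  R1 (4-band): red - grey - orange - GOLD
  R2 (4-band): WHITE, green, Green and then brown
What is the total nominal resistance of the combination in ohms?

R1: red, grey → 28; orange ×10^3 → 28000 Ω.
R2: white, green → 95; green ×10^5 → 9500000 Ω.
Series: 28000 + 9500000 = 9528000 Ω.

9528000 Ω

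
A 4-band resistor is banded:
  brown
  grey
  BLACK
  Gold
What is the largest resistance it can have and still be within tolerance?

Brown → 1 (first significant figure)
Grey → 8 (second significant figure)
Black → ×1 multiplier
Gold → ±5% tolerance
18 × 1 = 18 Ω
Largest = 18 × (1 + 5/100) = 18.9 Ω.

18.9 Ω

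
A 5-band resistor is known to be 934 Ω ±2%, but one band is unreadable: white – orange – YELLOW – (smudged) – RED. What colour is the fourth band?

black

934 Ω = 934 × 10^0.
The fourth band is the multiplier, 10^0, which is black.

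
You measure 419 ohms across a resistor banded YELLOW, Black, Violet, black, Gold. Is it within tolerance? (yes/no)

Yellow → 4 (first significant figure)
Black → 0 (second significant figure)
Violet → 7 (third significant figure)
Black → ×1 multiplier
Gold → ±5% tolerance
407 × 1 = 407 Ω
Allowed range: 386.65 Ω to 427.35 Ω.
419 ohms lies inside that range.

yes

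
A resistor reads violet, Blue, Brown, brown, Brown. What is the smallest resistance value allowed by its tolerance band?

Violet → 7 (first significant figure)
Blue → 6 (second significant figure)
Brown → 1 (third significant figure)
Brown → ×10 multiplier
Brown → ±1% tolerance
761 × 10 = 7610 Ω
Smallest = 7610 × (1 − 1/100) = 7533.9 Ω.

7533.9 Ω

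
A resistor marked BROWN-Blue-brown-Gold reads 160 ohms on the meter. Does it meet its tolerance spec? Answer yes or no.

Brown → 1 (first significant figure)
Blue → 6 (second significant figure)
Brown → ×10 multiplier
Gold → ±5% tolerance
16 × 10 = 160 Ω
Allowed range: 152 Ω to 168 Ω.
160 ohms lies inside that range.

yes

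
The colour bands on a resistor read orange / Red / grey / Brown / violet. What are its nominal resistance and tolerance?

3280 Ω ±0.1%

Orange → 3 (first significant figure)
Red → 2 (second significant figure)
Grey → 8 (third significant figure)
Brown → ×10 multiplier
Violet → ±0.1% tolerance
328 × 10 = 3280 Ω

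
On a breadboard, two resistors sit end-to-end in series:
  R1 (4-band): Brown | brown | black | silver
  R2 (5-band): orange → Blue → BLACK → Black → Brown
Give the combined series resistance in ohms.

371 Ω

R1: brown, brown → 11; black ×1 → 11 Ω.
R2: orange, blue, black → 360; black ×1 → 360 Ω.
Series: 11 + 360 = 371 Ω.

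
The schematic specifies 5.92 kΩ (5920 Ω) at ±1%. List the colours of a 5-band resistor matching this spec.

green, white, red, brown, brown

5920 Ω = 592 × 10^1.
5 → green
9 → white
2 → red
Multiplier 10^1 → brown.
±1% tolerance → brown.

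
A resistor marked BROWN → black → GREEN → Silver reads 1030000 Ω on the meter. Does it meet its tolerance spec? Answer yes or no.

yes

Brown → 1 (first significant figure)
Black → 0 (second significant figure)
Green → ×10^5 multiplier
Silver → ±10% tolerance
10 × 100000 = 1000000 Ω
Allowed range: 900000 Ω to 1100000 Ω.
1030000 Ω lies inside that range.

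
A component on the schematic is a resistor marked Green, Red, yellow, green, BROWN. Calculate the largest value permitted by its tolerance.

Green → 5 (first significant figure)
Red → 2 (second significant figure)
Yellow → 4 (third significant figure)
Green → ×10^5 multiplier
Brown → ±1% tolerance
524 × 100000 = 52400000 Ω
Largest = 52400000 × (1 + 1/100) = 52924000 Ω.

52924000 Ω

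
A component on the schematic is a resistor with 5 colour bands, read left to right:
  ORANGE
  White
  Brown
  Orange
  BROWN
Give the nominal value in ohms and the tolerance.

391000 Ω ±1%

Orange → 3 (first significant figure)
White → 9 (second significant figure)
Brown → 1 (third significant figure)
Orange → ×10^3 multiplier
Brown → ±1% tolerance
391 × 1000 = 391000 Ω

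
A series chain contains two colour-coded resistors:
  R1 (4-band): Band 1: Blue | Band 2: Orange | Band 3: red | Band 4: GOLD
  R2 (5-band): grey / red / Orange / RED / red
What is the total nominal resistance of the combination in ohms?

88600 Ω

R1: blue, orange → 63; red ×10^2 → 6300 Ω.
R2: grey, red, orange → 823; red ×10^2 → 82300 Ω.
Series: 6300 + 82300 = 88600 Ω.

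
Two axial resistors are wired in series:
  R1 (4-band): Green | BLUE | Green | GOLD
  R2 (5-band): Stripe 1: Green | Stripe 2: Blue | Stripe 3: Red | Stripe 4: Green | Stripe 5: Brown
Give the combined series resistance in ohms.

R1: green, blue → 56; green ×10^5 → 5600000 Ω.
R2: green, blue, red → 562; green ×10^5 → 56200000 Ω.
Series: 5600000 + 56200000 = 61800000 Ω.

61800000 Ω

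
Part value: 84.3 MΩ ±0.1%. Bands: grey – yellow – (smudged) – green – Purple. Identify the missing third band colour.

orange

84300000 Ω = 843 × 10^5.
The third band gives digit 3 of the significand, and 3 is orange.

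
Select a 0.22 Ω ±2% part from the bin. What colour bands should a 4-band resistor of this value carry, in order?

0.22 Ω = 22 × 10^-2.
2 → red
2 → red
Multiplier 10^-2 → silver.
±2% tolerance → red.

red, red, silver, red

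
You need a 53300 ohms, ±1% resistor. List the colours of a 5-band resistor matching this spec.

53300 Ω = 533 × 10^2.
5 → green
3 → orange
3 → orange
Multiplier 10^2 → red.
±1% tolerance → brown.

green, orange, orange, red, brown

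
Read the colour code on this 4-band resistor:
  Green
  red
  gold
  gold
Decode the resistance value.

Green → 5 (first significant figure)
Red → 2 (second significant figure)
Gold → ×0.1 multiplier
52 × 0.1 = 5.2 Ω

5.2 Ω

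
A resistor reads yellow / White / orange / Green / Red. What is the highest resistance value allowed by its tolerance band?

50286000 Ω

Yellow → 4 (first significant figure)
White → 9 (second significant figure)
Orange → 3 (third significant figure)
Green → ×10^5 multiplier
Red → ±2% tolerance
493 × 100000 = 49300000 Ω
Highest = 49300000 × (1 + 2/100) = 50286000 Ω.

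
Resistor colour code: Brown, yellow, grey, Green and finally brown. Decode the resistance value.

Brown → 1 (first significant figure)
Yellow → 4 (second significant figure)
Grey → 8 (third significant figure)
Green → ×10^5 multiplier
148 × 100000 = 14800000 Ω

14800000 Ω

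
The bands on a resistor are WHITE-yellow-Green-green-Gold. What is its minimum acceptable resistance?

White → 9 (first significant figure)
Yellow → 4 (second significant figure)
Green → 5 (third significant figure)
Green → ×10^5 multiplier
Gold → ±5% tolerance
945 × 100000 = 94500000 Ω
Minimum = 94500000 × (1 − 5/100) = 89775000 Ω.

89775000 Ω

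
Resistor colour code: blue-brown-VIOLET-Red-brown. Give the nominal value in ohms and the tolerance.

61700 Ω ±1%

Blue → 6 (first significant figure)
Brown → 1 (second significant figure)
Violet → 7 (third significant figure)
Red → ×10^2 multiplier
Brown → ±1% tolerance
617 × 100 = 61700 Ω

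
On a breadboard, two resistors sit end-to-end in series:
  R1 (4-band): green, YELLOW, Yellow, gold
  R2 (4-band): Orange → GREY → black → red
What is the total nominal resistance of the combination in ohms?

540038 Ω

R1: green, yellow → 54; yellow ×10^4 → 540000 Ω.
R2: orange, grey → 38; black ×1 → 38 Ω.
Series: 540000 + 38 = 540038 Ω.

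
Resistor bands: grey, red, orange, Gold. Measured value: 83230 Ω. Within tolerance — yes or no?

Grey → 8 (first significant figure)
Red → 2 (second significant figure)
Orange → ×10^3 multiplier
Gold → ±5% tolerance
82 × 1000 = 82000 Ω
Allowed range: 77900 Ω to 86100 Ω.
83230 Ω lies inside that range.

yes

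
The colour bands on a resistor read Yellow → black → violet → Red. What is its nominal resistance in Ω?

Yellow → 4 (first significant figure)
Black → 0 (second significant figure)
Violet → ×10^7 multiplier
40 × 10000000 = 400000000 Ω

400000000 Ω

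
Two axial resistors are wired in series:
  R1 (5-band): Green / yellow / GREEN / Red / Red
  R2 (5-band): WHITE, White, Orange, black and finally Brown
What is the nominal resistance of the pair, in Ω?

R1: green, yellow, green → 545; red ×10^2 → 54500 Ω.
R2: white, white, orange → 993; black ×1 → 993 Ω.
Series: 54500 + 993 = 55493 Ω.

55493 Ω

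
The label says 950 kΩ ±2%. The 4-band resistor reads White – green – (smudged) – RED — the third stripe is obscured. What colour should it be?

yellow

950000 Ω = 95 × 10^4.
The third band is the multiplier, 10^4, which is yellow.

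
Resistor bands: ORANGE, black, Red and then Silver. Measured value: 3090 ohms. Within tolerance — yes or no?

Orange → 3 (first significant figure)
Black → 0 (second significant figure)
Red → ×10^2 multiplier
Silver → ±10% tolerance
30 × 100 = 3000 Ω
Allowed range: 2700 Ω to 3300 Ω.
3090 ohms lies inside that range.

yes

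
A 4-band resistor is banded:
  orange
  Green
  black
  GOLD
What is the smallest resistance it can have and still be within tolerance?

33.25 Ω

Orange → 3 (first significant figure)
Green → 5 (second significant figure)
Black → ×1 multiplier
Gold → ±5% tolerance
35 × 1 = 35 Ω
Smallest = 35 × (1 − 5/100) = 33.25 Ω.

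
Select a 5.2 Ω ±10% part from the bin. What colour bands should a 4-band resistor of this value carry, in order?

5.2 Ω = 52 × 10^-1.
5 → green
2 → red
Multiplier 10^-1 → gold.
±10% tolerance → silver.

green, red, gold, silver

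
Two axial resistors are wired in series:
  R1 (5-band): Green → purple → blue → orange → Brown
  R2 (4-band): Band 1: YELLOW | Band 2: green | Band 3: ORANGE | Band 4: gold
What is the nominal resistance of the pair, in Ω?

R1: green, violet, blue → 576; orange ×10^3 → 576000 Ω.
R2: yellow, green → 45; orange ×10^3 → 45000 Ω.
Series: 576000 + 45000 = 621000 Ω.

621000 Ω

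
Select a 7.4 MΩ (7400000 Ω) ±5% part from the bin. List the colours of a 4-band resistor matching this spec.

7400000 Ω = 74 × 10^5.
7 → violet
4 → yellow
Multiplier 10^5 → green.
±5% tolerance → gold.

violet, yellow, green, gold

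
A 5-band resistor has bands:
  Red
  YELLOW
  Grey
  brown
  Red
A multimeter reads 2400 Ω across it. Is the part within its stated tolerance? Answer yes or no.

no

Red → 2 (first significant figure)
Yellow → 4 (second significant figure)
Grey → 8 (third significant figure)
Brown → ×10 multiplier
Red → ±2% tolerance
248 × 10 = 2480 Ω
Allowed range: 2430.4 Ω to 2529.6 Ω.
2400 Ω lies outside that range.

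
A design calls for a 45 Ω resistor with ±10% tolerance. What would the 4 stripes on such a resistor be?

yellow, green, black, silver

45 Ω = 45 × 10^0.
4 → yellow
5 → green
Multiplier 10^0 → black.
±10% tolerance → silver.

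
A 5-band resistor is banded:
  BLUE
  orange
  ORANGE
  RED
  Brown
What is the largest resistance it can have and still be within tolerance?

Blue → 6 (first significant figure)
Orange → 3 (second significant figure)
Orange → 3 (third significant figure)
Red → ×10^2 multiplier
Brown → ±1% tolerance
633 × 100 = 63300 Ω
Largest = 63300 × (1 + 1/100) = 63933 Ω.

63933 Ω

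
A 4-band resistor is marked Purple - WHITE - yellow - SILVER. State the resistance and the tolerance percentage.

Violet → 7 (first significant figure)
White → 9 (second significant figure)
Yellow → ×10^4 multiplier
Silver → ±10% tolerance
79 × 10000 = 790000 Ω

790000 Ω ±10%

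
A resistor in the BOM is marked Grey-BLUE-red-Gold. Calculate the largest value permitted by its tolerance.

Grey → 8 (first significant figure)
Blue → 6 (second significant figure)
Red → ×10^2 multiplier
Gold → ±5% tolerance
86 × 100 = 8600 Ω
Largest = 8600 × (1 + 5/100) = 9030 Ω.

9030 Ω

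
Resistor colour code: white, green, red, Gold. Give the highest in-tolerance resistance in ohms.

9975 Ω

White → 9 (first significant figure)
Green → 5 (second significant figure)
Red → ×10^2 multiplier
Gold → ±5% tolerance
95 × 100 = 9500 Ω
Highest = 9500 × (1 + 5/100) = 9975 Ω.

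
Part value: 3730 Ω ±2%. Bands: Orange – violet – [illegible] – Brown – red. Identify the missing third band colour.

orange

3730 Ω = 373 × 10^1.
The third band gives digit 3 of the significand, and 3 is orange.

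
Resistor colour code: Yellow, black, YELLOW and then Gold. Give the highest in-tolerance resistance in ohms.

420000 Ω

Yellow → 4 (first significant figure)
Black → 0 (second significant figure)
Yellow → ×10^4 multiplier
Gold → ±5% tolerance
40 × 10000 = 400000 Ω
Highest = 400000 × (1 + 5/100) = 420000 Ω.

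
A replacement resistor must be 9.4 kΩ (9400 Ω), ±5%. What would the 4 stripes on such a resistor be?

9400 Ω = 94 × 10^2.
9 → white
4 → yellow
Multiplier 10^2 → red.
±5% tolerance → gold.

white, yellow, red, gold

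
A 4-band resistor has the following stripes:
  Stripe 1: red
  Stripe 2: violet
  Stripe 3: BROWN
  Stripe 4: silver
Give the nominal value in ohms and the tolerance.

270 Ω ±10%

Red → 2 (first significant figure)
Violet → 7 (second significant figure)
Brown → ×10 multiplier
Silver → ±10% tolerance
27 × 10 = 270 Ω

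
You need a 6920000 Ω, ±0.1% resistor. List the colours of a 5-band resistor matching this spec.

blue, white, red, yellow, violet

6920000 Ω = 692 × 10^4.
6 → blue
9 → white
2 → red
Multiplier 10^4 → yellow.
±0.1% tolerance → violet.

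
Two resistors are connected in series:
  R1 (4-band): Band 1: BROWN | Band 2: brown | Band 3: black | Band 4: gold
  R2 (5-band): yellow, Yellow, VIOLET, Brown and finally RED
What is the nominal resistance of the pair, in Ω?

4481 Ω

R1: brown, brown → 11; black ×1 → 11 Ω.
R2: yellow, yellow, violet → 447; brown ×10 → 4470 Ω.
Series: 11 + 4470 = 4481 Ω.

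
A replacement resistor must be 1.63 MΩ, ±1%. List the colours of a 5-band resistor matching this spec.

1630000 Ω = 163 × 10^4.
1 → brown
6 → blue
3 → orange
Multiplier 10^4 → yellow.
±1% tolerance → brown.

brown, blue, orange, yellow, brown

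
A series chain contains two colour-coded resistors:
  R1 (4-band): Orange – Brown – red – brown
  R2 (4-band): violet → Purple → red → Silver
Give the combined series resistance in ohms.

R1: orange, brown → 31; red ×10^2 → 3100 Ω.
R2: violet, violet → 77; red ×10^2 → 7700 Ω.
Series: 3100 + 7700 = 10800 Ω.

10800 Ω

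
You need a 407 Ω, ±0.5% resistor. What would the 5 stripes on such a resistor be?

407 Ω = 407 × 10^0.
4 → yellow
0 → black
7 → violet
Multiplier 10^0 → black.
±0.5% tolerance → green.

yellow, black, violet, black, green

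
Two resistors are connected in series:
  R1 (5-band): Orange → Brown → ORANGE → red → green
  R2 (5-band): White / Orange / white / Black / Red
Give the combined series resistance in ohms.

32239 Ω

R1: orange, brown, orange → 313; red ×10^2 → 31300 Ω.
R2: white, orange, white → 939; black ×1 → 939 Ω.
Series: 31300 + 939 = 32239 Ω.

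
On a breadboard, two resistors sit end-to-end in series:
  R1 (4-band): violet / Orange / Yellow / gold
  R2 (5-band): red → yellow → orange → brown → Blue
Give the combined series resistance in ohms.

R1: violet, orange → 73; yellow ×10^4 → 730000 Ω.
R2: red, yellow, orange → 243; brown ×10 → 2430 Ω.
Series: 730000 + 2430 = 732430 Ω.

732430 Ω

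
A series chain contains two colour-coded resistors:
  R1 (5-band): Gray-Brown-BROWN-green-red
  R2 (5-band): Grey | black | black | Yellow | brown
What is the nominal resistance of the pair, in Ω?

R1: grey, brown, brown → 811; green ×10^5 → 81100000 Ω.
R2: grey, black, black → 800; yellow ×10^4 → 8000000 Ω.
Series: 81100000 + 8000000 = 89100000 Ω.

89100000 Ω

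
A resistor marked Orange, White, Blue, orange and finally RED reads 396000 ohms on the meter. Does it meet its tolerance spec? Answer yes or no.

yes

Orange → 3 (first significant figure)
White → 9 (second significant figure)
Blue → 6 (third significant figure)
Orange → ×10^3 multiplier
Red → ±2% tolerance
396 × 1000 = 396000 Ω
Allowed range: 388080 Ω to 403920 Ω.
396000 ohms lies inside that range.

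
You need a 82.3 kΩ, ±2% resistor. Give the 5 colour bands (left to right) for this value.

82300 Ω = 823 × 10^2.
8 → grey
2 → red
3 → orange
Multiplier 10^2 → red.
±2% tolerance → red.

grey, red, orange, red, red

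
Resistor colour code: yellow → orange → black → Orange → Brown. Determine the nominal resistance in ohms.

Yellow → 4 (first significant figure)
Orange → 3 (second significant figure)
Black → 0 (third significant figure)
Orange → ×10^3 multiplier
430 × 1000 = 430000 Ω

430000 Ω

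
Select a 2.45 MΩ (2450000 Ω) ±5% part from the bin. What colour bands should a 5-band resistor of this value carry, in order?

2450000 Ω = 245 × 10^4.
2 → red
4 → yellow
5 → green
Multiplier 10^4 → yellow.
±5% tolerance → gold.

red, yellow, green, yellow, gold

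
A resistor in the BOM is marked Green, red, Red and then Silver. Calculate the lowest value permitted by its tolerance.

Green → 5 (first significant figure)
Red → 2 (second significant figure)
Red → ×10^2 multiplier
Silver → ±10% tolerance
52 × 100 = 5200 Ω
Lowest = 5200 × (1 − 10/100) = 4680 Ω.

4680 Ω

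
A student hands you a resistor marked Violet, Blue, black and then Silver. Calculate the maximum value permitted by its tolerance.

83.6 Ω

Violet → 7 (first significant figure)
Blue → 6 (second significant figure)
Black → ×1 multiplier
Silver → ±10% tolerance
76 × 1 = 76 Ω
Maximum = 76 × (1 + 10/100) = 83.6 Ω.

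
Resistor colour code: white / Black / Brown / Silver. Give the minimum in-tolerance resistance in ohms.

810 Ω

White → 9 (first significant figure)
Black → 0 (second significant figure)
Brown → ×10 multiplier
Silver → ±10% tolerance
90 × 10 = 900 Ω
Minimum = 900 × (1 − 10/100) = 810 Ω.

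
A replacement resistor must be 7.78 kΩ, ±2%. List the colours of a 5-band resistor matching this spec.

7780 Ω = 778 × 10^1.
7 → violet
7 → violet
8 → grey
Multiplier 10^1 → brown.
±2% tolerance → red.

violet, violet, grey, brown, red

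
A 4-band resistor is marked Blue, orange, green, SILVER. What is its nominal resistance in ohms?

6300000 Ω

Blue → 6 (first significant figure)
Orange → 3 (second significant figure)
Green → ×10^5 multiplier
63 × 100000 = 6300000 Ω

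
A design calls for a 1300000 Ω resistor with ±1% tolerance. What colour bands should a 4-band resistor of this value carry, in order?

brown, orange, green, brown

1300000 Ω = 13 × 10^5.
1 → brown
3 → orange
Multiplier 10^5 → green.
±1% tolerance → brown.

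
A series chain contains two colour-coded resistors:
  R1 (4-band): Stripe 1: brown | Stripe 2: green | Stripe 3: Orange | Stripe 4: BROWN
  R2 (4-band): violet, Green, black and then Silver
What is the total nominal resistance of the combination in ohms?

15075 Ω

R1: brown, green → 15; orange ×10^3 → 15000 Ω.
R2: violet, green → 75; black ×1 → 75 Ω.
Series: 15000 + 75 = 15075 Ω.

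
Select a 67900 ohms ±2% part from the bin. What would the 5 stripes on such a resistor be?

67900 Ω = 679 × 10^2.
6 → blue
7 → violet
9 → white
Multiplier 10^2 → red.
±2% tolerance → red.

blue, violet, white, red, red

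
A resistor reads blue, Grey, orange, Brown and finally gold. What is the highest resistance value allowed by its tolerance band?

7171.5 Ω

Blue → 6 (first significant figure)
Grey → 8 (second significant figure)
Orange → 3 (third significant figure)
Brown → ×10 multiplier
Gold → ±5% tolerance
683 × 10 = 6830 Ω
Highest = 6830 × (1 + 5/100) = 7171.5 Ω.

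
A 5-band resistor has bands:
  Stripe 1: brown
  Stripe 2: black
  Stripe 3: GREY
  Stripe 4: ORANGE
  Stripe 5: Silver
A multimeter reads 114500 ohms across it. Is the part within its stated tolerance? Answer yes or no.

Brown → 1 (first significant figure)
Black → 0 (second significant figure)
Grey → 8 (third significant figure)
Orange → ×10^3 multiplier
Silver → ±10% tolerance
108 × 1000 = 108000 Ω
Allowed range: 97200 Ω to 118800 Ω.
114500 ohms lies inside that range.

yes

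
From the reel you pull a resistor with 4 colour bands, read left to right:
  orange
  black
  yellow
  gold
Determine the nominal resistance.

Orange → 3 (first significant figure)
Black → 0 (second significant figure)
Yellow → ×10^4 multiplier
30 × 10000 = 300000 Ω

300000 Ω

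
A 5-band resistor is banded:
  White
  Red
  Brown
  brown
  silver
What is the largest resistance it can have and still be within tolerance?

10131 Ω

White → 9 (first significant figure)
Red → 2 (second significant figure)
Brown → 1 (third significant figure)
Brown → ×10 multiplier
Silver → ±10% tolerance
921 × 10 = 9210 Ω
Largest = 9210 × (1 + 10/100) = 10131 Ω.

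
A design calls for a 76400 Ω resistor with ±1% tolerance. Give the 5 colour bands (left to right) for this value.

76400 Ω = 764 × 10^2.
7 → violet
6 → blue
4 → yellow
Multiplier 10^2 → red.
±1% tolerance → brown.

violet, blue, yellow, red, brown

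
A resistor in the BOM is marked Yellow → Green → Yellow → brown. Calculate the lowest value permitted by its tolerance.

445500 Ω

Yellow → 4 (first significant figure)
Green → 5 (second significant figure)
Yellow → ×10^4 multiplier
Brown → ±1% tolerance
45 × 10000 = 450000 Ω
Lowest = 450000 × (1 − 1/100) = 445500 Ω.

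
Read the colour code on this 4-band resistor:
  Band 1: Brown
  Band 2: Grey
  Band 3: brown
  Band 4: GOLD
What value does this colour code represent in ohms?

Brown → 1 (first significant figure)
Grey → 8 (second significant figure)
Brown → ×10 multiplier
18 × 10 = 180 Ω

180 Ω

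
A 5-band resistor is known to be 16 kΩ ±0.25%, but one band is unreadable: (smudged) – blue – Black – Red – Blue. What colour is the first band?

16000 Ω = 160 × 10^2.
The first band gives digit 1 of the significand, and 1 is brown.

brown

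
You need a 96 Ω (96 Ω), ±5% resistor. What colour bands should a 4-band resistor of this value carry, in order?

96 Ω = 96 × 10^0.
9 → white
6 → blue
Multiplier 10^0 → black.
±5% tolerance → gold.

white, blue, black, gold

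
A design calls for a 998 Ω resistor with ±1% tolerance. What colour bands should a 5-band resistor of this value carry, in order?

998 Ω = 998 × 10^0.
9 → white
9 → white
8 → grey
Multiplier 10^0 → black.
±1% tolerance → brown.

white, white, grey, black, brown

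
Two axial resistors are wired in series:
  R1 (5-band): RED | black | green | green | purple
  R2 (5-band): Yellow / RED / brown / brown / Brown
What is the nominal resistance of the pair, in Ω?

20504210 Ω

R1: red, black, green → 205; green ×10^5 → 20500000 Ω.
R2: yellow, red, brown → 421; brown ×10 → 4210 Ω.
Series: 20500000 + 4210 = 20504210 Ω.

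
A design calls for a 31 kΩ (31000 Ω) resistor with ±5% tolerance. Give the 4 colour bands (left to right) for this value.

orange, brown, orange, gold

31000 Ω = 31 × 10^3.
3 → orange
1 → brown
Multiplier 10^3 → orange.
±5% tolerance → gold.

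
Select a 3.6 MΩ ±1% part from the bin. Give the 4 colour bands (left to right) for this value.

3600000 Ω = 36 × 10^5.
3 → orange
6 → blue
Multiplier 10^5 → green.
±1% tolerance → brown.

orange, blue, green, brown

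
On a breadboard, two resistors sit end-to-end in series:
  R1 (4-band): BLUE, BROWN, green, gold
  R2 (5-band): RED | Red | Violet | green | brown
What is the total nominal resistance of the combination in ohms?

R1: blue, brown → 61; green ×10^5 → 6100000 Ω.
R2: red, red, violet → 227; green ×10^5 → 22700000 Ω.
Series: 6100000 + 22700000 = 28800000 Ω.

28800000 Ω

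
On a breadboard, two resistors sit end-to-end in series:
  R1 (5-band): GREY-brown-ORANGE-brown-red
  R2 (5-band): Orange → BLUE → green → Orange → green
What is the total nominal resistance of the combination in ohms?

R1: grey, brown, orange → 813; brown ×10 → 8130 Ω.
R2: orange, blue, green → 365; orange ×10^3 → 365000 Ω.
Series: 8130 + 365000 = 373130 Ω.

373130 Ω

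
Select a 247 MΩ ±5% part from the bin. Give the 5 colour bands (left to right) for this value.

247000000 Ω = 247 × 10^6.
2 → red
4 → yellow
7 → violet
Multiplier 10^6 → blue.
±5% tolerance → gold.

red, yellow, violet, blue, gold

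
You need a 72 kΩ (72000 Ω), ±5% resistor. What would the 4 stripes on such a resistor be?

violet, red, orange, gold

72000 Ω = 72 × 10^3.
7 → violet
2 → red
Multiplier 10^3 → orange.
±5% tolerance → gold.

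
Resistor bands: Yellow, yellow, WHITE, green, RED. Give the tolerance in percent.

The last band, red, is the tolerance band.
Red corresponds to ±2%.

±2%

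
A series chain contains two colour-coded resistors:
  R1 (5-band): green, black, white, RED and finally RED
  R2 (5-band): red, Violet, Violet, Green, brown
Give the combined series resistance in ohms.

27750900 Ω

R1: green, black, white → 509; red ×10^2 → 50900 Ω.
R2: red, violet, violet → 277; green ×10^5 → 27700000 Ω.
Series: 50900 + 27700000 = 27750900 Ω.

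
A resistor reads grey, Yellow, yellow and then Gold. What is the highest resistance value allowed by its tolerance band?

882000 Ω

Grey → 8 (first significant figure)
Yellow → 4 (second significant figure)
Yellow → ×10^4 multiplier
Gold → ±5% tolerance
84 × 10000 = 840000 Ω
Highest = 840000 × (1 + 5/100) = 882000 Ω.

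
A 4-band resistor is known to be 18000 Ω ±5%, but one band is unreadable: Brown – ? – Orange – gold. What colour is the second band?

18000 Ω = 18 × 10^3.
The second band gives digit 8 of the significand, and 8 is grey.

grey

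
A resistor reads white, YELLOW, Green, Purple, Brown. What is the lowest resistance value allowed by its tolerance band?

White → 9 (first significant figure)
Yellow → 4 (second significant figure)
Green → 5 (third significant figure)
Violet → ×10^7 multiplier
Brown → ±1% tolerance
945 × 10000000 = 9450000000 Ω
Lowest = 9450000000 × (1 − 1/100) = 9355500000 Ω.

9355500000 Ω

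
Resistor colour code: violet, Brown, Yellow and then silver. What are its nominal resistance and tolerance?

Violet → 7 (first significant figure)
Brown → 1 (second significant figure)
Yellow → ×10^4 multiplier
Silver → ±10% tolerance
71 × 10000 = 710000 Ω

710000 Ω ±10%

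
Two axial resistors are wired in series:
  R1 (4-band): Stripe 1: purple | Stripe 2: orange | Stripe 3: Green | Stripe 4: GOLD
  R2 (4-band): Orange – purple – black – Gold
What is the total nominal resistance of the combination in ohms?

R1: violet, orange → 73; green ×10^5 → 7300000 Ω.
R2: orange, violet → 37; black ×1 → 37 Ω.
Series: 7300000 + 37 = 7300037 Ω.

7300037 Ω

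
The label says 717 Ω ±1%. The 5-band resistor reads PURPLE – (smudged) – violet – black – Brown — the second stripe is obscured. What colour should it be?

717 Ω = 717 × 10^0.
The second band gives digit 1 of the significand, and 1 is brown.

brown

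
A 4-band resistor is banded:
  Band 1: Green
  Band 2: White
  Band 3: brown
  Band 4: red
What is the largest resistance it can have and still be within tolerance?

601.8 Ω

Green → 5 (first significant figure)
White → 9 (second significant figure)
Brown → ×10 multiplier
Red → ±2% tolerance
59 × 10 = 590 Ω
Largest = 590 × (1 + 2/100) = 601.8 Ω.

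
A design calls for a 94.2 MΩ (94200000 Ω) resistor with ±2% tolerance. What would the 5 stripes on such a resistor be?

white, yellow, red, green, red

94200000 Ω = 942 × 10^5.
9 → white
4 → yellow
2 → red
Multiplier 10^5 → green.
±2% tolerance → red.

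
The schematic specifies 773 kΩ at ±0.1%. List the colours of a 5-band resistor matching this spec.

violet, violet, orange, orange, violet

773000 Ω = 773 × 10^3.
7 → violet
7 → violet
3 → orange
Multiplier 10^3 → orange.
±0.1% tolerance → violet.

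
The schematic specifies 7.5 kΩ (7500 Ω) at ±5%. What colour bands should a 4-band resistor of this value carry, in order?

violet, green, red, gold

7500 Ω = 75 × 10^2.
7 → violet
5 → green
Multiplier 10^2 → red.
±5% tolerance → gold.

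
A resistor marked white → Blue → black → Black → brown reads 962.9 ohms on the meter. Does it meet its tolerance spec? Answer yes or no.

yes

White → 9 (first significant figure)
Blue → 6 (second significant figure)
Black → 0 (third significant figure)
Black → ×1 multiplier
Brown → ±1% tolerance
960 × 1 = 960 Ω
Allowed range: 950.4 Ω to 969.6 Ω.
962.9 ohms lies inside that range.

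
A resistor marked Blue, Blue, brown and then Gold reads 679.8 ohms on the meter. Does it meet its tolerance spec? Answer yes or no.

Blue → 6 (first significant figure)
Blue → 6 (second significant figure)
Brown → ×10 multiplier
Gold → ±5% tolerance
66 × 10 = 660 Ω
Allowed range: 627 Ω to 693 Ω.
679.8 ohms lies inside that range.

yes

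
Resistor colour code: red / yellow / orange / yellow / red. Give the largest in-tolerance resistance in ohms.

Red → 2 (first significant figure)
Yellow → 4 (second significant figure)
Orange → 3 (third significant figure)
Yellow → ×10^4 multiplier
Red → ±2% tolerance
243 × 10000 = 2430000 Ω
Largest = 2430000 × (1 + 2/100) = 2478600 Ω.

2478600 Ω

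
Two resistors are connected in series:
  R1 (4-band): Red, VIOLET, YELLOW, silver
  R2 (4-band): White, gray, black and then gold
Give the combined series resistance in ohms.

270098 Ω

R1: red, violet → 27; yellow ×10^4 → 270000 Ω.
R2: white, grey → 98; black ×1 → 98 Ω.
Series: 270000 + 98 = 270098 Ω.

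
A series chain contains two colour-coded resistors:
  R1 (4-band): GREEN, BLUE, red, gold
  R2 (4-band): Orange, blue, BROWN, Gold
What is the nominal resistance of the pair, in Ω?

5960 Ω

R1: green, blue → 56; red ×10^2 → 5600 Ω.
R2: orange, blue → 36; brown ×10 → 360 Ω.
Series: 5600 + 360 = 5960 Ω.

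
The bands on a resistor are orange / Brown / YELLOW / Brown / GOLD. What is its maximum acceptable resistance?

Orange → 3 (first significant figure)
Brown → 1 (second significant figure)
Yellow → 4 (third significant figure)
Brown → ×10 multiplier
Gold → ±5% tolerance
314 × 10 = 3140 Ω
Maximum = 3140 × (1 + 5/100) = 3297 Ω.

3297 Ω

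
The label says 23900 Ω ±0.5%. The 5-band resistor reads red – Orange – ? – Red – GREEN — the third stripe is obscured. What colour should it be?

white

23900 Ω = 239 × 10^2.
The third band gives digit 9 of the significand, and 9 is white.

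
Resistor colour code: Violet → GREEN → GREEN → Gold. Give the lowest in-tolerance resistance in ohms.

Violet → 7 (first significant figure)
Green → 5 (second significant figure)
Green → ×10^5 multiplier
Gold → ±5% tolerance
75 × 100000 = 7500000 Ω
Lowest = 7500000 × (1 − 5/100) = 7125000 Ω.

7125000 Ω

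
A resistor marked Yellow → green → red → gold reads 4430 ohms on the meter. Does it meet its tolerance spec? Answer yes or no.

Yellow → 4 (first significant figure)
Green → 5 (second significant figure)
Red → ×10^2 multiplier
Gold → ±5% tolerance
45 × 100 = 4500 Ω
Allowed range: 4275 Ω to 4725 Ω.
4430 ohms lies inside that range.

yes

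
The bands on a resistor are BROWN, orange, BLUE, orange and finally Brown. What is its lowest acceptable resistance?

Brown → 1 (first significant figure)
Orange → 3 (second significant figure)
Blue → 6 (third significant figure)
Orange → ×10^3 multiplier
Brown → ±1% tolerance
136 × 1000 = 136000 Ω
Lowest = 136000 × (1 − 1/100) = 134640 Ω.

134640 Ω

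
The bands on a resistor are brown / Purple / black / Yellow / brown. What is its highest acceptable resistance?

1717000 Ω

Brown → 1 (first significant figure)
Violet → 7 (second significant figure)
Black → 0 (third significant figure)
Yellow → ×10^4 multiplier
Brown → ±1% tolerance
170 × 10000 = 1700000 Ω
Highest = 1700000 × (1 + 1/100) = 1717000 Ω.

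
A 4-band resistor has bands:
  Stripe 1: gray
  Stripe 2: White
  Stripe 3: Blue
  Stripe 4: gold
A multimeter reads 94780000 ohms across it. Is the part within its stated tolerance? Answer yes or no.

Grey → 8 (first significant figure)
White → 9 (second significant figure)
Blue → ×10^6 multiplier
Gold → ±5% tolerance
89 × 1000000 = 89000000 Ω
Allowed range: 84550000 Ω to 93450000 Ω.
94780000 ohms lies outside that range.

no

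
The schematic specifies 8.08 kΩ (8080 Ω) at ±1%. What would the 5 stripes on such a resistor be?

8080 Ω = 808 × 10^1.
8 → grey
0 → black
8 → grey
Multiplier 10^1 → brown.
±1% tolerance → brown.

grey, black, grey, brown, brown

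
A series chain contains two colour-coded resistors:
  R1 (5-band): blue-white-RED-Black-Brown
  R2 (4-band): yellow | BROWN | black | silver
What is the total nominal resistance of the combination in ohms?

733 Ω

R1: blue, white, red → 692; black ×1 → 692 Ω.
R2: yellow, brown → 41; black ×1 → 41 Ω.
Series: 692 + 41 = 733 Ω.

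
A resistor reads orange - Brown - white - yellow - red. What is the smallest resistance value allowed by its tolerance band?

3126200 Ω

Orange → 3 (first significant figure)
Brown → 1 (second significant figure)
White → 9 (third significant figure)
Yellow → ×10^4 multiplier
Red → ±2% tolerance
319 × 10000 = 3190000 Ω
Smallest = 3190000 × (1 − 2/100) = 3126200 Ω.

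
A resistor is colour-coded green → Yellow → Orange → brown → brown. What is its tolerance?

The last band, brown, is the tolerance band.
Brown corresponds to ±1%.

±1%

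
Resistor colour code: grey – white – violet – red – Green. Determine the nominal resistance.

Grey → 8 (first significant figure)
White → 9 (second significant figure)
Violet → 7 (third significant figure)
Red → ×10^2 multiplier
897 × 100 = 89700 Ω

89700 Ω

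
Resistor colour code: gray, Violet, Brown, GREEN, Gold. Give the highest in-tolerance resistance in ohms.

Grey → 8 (first significant figure)
Violet → 7 (second significant figure)
Brown → 1 (third significant figure)
Green → ×10^5 multiplier
Gold → ±5% tolerance
871 × 100000 = 87100000 Ω
Highest = 87100000 × (1 + 5/100) = 91455000 Ω.

91455000 Ω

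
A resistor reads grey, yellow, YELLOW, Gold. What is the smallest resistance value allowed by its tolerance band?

798000 Ω

Grey → 8 (first significant figure)
Yellow → 4 (second significant figure)
Yellow → ×10^4 multiplier
Gold → ±5% tolerance
84 × 10000 = 840000 Ω
Smallest = 840000 × (1 − 5/100) = 798000 Ω.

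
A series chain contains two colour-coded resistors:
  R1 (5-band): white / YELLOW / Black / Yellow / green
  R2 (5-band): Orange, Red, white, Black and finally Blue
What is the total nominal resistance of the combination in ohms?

9400329 Ω

R1: white, yellow, black → 940; yellow ×10^4 → 9400000 Ω.
R2: orange, red, white → 329; black ×1 → 329 Ω.
Series: 9400000 + 329 = 9400329 Ω.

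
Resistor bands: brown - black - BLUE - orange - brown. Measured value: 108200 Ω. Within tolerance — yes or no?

Brown → 1 (first significant figure)
Black → 0 (second significant figure)
Blue → 6 (third significant figure)
Orange → ×10^3 multiplier
Brown → ±1% tolerance
106 × 1000 = 106000 Ω
Allowed range: 104940 Ω to 107060 Ω.
108200 Ω lies outside that range.

no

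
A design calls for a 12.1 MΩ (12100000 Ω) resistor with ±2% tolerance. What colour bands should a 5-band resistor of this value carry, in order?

brown, red, brown, green, red

12100000 Ω = 121 × 10^5.
1 → brown
2 → red
1 → brown
Multiplier 10^5 → green.
±2% tolerance → red.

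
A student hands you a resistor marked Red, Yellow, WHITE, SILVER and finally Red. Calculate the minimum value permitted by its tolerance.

2.4402 Ω

Red → 2 (first significant figure)
Yellow → 4 (second significant figure)
White → 9 (third significant figure)
Silver → ×0.01 multiplier
Red → ±2% tolerance
249 × 0.01 = 2.49 Ω
Minimum = 2.49 × (1 − 2/100) = 2.4402 Ω.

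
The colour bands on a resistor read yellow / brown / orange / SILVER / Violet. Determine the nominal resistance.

Yellow → 4 (first significant figure)
Brown → 1 (second significant figure)
Orange → 3 (third significant figure)
Silver → ×0.01 multiplier
413 × 0.01 = 4.13 Ω

4.13 Ω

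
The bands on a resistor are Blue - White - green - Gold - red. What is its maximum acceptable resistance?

70.89 Ω

Blue → 6 (first significant figure)
White → 9 (second significant figure)
Green → 5 (third significant figure)
Gold → ×0.1 multiplier
Red → ±2% tolerance
695 × 0.1 = 69.5 Ω
Maximum = 69.5 × (1 + 2/100) = 70.89 Ω.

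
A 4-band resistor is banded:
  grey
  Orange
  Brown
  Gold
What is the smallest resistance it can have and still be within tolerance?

Grey → 8 (first significant figure)
Orange → 3 (second significant figure)
Brown → ×10 multiplier
Gold → ±5% tolerance
83 × 10 = 830 Ω
Smallest = 830 × (1 − 5/100) = 788.5 Ω.

788.5 Ω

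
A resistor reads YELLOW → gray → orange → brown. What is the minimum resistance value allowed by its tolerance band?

Yellow → 4 (first significant figure)
Grey → 8 (second significant figure)
Orange → ×10^3 multiplier
Brown → ±1% tolerance
48 × 1000 = 48000 Ω
Minimum = 48000 × (1 − 1/100) = 47520 Ω.

47520 Ω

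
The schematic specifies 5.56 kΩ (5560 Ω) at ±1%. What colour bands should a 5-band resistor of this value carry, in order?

5560 Ω = 556 × 10^1.
5 → green
5 → green
6 → blue
Multiplier 10^1 → brown.
±1% tolerance → brown.

green, green, blue, brown, brown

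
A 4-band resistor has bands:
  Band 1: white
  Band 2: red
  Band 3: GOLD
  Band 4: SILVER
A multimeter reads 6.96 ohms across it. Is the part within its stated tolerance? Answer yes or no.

White → 9 (first significant figure)
Red → 2 (second significant figure)
Gold → ×0.1 multiplier
Silver → ±10% tolerance
92 × 0.1 = 9.2 Ω
Allowed range: 8.28 Ω to 10.12 Ω.
6.96 ohms lies outside that range.

no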